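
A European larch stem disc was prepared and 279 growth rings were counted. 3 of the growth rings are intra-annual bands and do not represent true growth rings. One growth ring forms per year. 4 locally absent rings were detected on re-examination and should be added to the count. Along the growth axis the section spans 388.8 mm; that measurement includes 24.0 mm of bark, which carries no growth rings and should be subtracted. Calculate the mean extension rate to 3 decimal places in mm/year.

True growth ring count = 279 − 3 + 4 = 280.
The growth record spans 388.8 − 24.0 = 364.8 mm.
Mean rate = 364.8 mm / 280 years ≈ 1.303 mm/year.

1.303 mm/year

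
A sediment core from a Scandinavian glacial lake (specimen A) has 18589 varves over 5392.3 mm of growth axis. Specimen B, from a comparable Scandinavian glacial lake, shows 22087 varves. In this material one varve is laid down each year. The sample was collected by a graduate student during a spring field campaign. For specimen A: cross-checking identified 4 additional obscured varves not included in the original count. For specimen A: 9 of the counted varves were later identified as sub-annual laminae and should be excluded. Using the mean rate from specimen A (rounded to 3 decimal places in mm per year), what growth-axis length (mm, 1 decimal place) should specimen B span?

Specimen A: after corrections the count is 18589 − 9 + 4 = 18584 varves.
A: Mean rate = 5392.3 mm / 18584 years ≈ 0.290 mm per year.
Length of B = 0.290 × 22087 = 6405.2 mm.

6405.2 mm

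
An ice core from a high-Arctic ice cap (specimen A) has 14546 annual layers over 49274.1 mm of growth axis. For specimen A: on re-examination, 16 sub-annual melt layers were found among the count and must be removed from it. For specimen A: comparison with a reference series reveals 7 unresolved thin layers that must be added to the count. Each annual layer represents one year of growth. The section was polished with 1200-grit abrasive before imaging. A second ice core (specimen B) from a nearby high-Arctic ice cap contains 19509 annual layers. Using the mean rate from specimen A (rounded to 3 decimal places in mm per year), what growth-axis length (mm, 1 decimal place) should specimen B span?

Specimen A: after corrections the count is 14546 − 16 + 7 = 14537 annual layers.
A: 49274.1 mm over 14537 years gives 49274.1 / 14537 ≈ 3.390 mm per year.
For B, 3.390 mm/year × 19509 years = 66135.5 mm.

66135.5 mm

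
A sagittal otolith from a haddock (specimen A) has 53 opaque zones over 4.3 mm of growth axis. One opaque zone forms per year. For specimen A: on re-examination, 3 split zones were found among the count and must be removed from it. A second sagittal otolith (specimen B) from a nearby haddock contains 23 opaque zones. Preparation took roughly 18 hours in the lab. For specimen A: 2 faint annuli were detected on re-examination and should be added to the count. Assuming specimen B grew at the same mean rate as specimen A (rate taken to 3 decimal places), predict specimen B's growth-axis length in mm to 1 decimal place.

Specimen A: after corrections the count is 53 − 3 + 2 = 52 opaque zones.
A: Mean rate = 4.3 mm / 52 years ≈ 0.083 mm/year.
For B, 0.083 mm/year × 23 years = 1.9 mm.

1.9 mm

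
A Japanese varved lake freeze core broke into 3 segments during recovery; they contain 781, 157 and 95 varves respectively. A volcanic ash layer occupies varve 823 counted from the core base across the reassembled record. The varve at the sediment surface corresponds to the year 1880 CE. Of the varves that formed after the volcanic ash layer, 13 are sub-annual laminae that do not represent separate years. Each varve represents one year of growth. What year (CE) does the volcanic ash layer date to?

Total varves = 781 + 157 + 95 = 1033.
Between varve 823 and the sediment surface there are 1033 − 823 = 210 varves.
Removing the 13 false varves leaves 210 − 13 = 197 true varves beyond the volcanic ash layer.
Counting back 197 years from 1880 CE places the volcanic ash layer in 1880 − 197 = 1683 CE.

1683 CE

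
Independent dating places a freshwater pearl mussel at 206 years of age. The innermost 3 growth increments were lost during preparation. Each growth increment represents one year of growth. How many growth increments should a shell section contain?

Expected growth increments over 206 years: 206.
Subtracting the 3 growth increments not captured gives 206 − 3 = 203 growth increments in the record.

203 growth increments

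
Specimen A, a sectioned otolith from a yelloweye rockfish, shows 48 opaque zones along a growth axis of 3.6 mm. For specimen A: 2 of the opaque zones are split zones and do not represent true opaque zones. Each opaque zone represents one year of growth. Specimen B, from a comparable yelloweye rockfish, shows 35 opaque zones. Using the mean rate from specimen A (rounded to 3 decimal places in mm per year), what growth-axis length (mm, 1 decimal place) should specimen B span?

Specimen A: correcting the raw count gives 48 − 2 = 46 true opaque zones.
A: 3.6 mm over 46 years gives 3.6 / 46 ≈ 0.078 mm/yr.
For B, 0.078 mm/year × 35 years = 2.7 mm.

2.7 mm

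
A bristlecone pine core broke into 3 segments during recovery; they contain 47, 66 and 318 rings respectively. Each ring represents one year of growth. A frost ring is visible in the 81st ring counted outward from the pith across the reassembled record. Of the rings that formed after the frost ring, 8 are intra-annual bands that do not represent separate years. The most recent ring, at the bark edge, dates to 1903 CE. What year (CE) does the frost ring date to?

1561 CE

Total rings = 47 + 66 + 318 = 431.
Between ring 81 and the bark edge there are 431 − 81 = 350 rings.
Removing the 8 false rings leaves 350 − 8 = 342 true rings beyond the frost ring.
Counting back 342 years from 1903 CE places the frost ring in 1903 − 342 = 1561 CE.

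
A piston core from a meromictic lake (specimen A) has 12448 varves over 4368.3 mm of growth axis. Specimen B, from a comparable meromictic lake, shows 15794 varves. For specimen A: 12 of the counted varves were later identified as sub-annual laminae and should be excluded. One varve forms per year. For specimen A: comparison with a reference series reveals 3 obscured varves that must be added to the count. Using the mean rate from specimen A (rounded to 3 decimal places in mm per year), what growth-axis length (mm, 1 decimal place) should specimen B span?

5543.7 mm

Specimen A: correcting the raw count gives 12448 − 12 + 3 = 12439 true varves.
A: 4368.3 mm over 12439 years gives 4368.3 / 12439 ≈ 0.351 mm/year.
For B, 0.351 mm/year × 15794 years = 5543.7 mm.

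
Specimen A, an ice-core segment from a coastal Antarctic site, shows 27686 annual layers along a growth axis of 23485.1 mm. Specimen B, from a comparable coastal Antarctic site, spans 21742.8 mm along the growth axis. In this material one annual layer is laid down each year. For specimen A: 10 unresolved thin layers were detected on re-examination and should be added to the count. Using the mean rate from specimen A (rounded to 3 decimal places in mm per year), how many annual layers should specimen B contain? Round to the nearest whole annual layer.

Specimen A: correcting the raw count gives 27686 + 10 = 27696 true annual layers.
A: Extension rate ≈ 23485.1 / 27696 = 0.848 mm/year.
B spans 21742.8 / 0.848 = 25640.09 years ≈ 25640 annual layers.

25640 annual layers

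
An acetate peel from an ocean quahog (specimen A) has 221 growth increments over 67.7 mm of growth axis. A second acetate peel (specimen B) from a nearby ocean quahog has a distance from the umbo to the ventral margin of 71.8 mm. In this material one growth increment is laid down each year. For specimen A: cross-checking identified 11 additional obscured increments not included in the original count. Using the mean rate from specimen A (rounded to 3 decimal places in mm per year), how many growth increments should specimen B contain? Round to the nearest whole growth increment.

Specimen A: true growth increment count = 221 + 11 = 232.
A: Mean rate = 67.7 mm / 232 years ≈ 0.292 mm/year.
Specimen B: 71.8 mm / 0.292 mm per year = 245.89 years ≈ 246 growth increments.

246 growth increments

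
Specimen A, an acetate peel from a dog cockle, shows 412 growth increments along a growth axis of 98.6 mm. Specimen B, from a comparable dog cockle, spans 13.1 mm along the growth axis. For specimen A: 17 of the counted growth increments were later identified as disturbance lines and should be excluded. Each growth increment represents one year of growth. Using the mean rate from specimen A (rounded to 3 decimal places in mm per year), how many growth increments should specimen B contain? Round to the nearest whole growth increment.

Specimen A: true growth increment count = 412 − 17 = 395.
A: Extension rate ≈ 98.6 / 395 = 0.250 mm per year.
For B, 13.1 / 0.250 = 52.40 years ≈ 52 growth increments.

52 growth increments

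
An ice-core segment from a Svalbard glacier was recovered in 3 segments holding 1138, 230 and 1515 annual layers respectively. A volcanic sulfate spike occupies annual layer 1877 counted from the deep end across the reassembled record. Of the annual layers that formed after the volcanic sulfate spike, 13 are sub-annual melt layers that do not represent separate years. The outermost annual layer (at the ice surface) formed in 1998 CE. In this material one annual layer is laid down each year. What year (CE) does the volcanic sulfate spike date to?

Total annual layers = 1138 + 230 + 1515 = 2883.
Between annual layer 1877 and the ice surface there are 2883 − 1877 = 1006 annual layers.
Removing the 13 false annual layers leaves 1006 − 13 = 993 true annual layers beyond the volcanic sulfate spike.
1998 − 993 = 1005 CE.

1005 CE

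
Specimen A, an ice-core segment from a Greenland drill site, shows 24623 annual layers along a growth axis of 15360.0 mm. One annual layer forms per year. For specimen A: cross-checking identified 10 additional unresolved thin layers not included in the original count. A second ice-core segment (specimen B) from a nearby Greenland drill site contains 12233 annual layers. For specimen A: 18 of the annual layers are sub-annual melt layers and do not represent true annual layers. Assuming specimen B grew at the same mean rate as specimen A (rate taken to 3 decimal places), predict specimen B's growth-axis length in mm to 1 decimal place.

7633.4 mm

Specimen A: after corrections the count is 24623 − 18 + 10 = 24615 annual layers.
A: Extension rate ≈ 15360.0 / 24615 = 0.624 mm/yr.
B's length ≈ 0.624 × 12233 = 7633.4 mm.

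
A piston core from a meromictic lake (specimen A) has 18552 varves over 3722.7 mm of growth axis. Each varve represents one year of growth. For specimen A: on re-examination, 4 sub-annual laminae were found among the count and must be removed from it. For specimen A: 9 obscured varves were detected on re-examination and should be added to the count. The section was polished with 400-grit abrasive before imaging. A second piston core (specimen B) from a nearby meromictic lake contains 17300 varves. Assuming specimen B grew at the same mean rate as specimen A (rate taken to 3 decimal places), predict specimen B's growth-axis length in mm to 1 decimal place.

Specimen A: after corrections the count is 18552 − 4 + 9 = 18557 varves.
A: Mean rate = 3722.7 mm / 18557 years ≈ 0.201 mm per year.
B's length ≈ 0.201 × 17300 = 3477.3 mm.

3477.3 mm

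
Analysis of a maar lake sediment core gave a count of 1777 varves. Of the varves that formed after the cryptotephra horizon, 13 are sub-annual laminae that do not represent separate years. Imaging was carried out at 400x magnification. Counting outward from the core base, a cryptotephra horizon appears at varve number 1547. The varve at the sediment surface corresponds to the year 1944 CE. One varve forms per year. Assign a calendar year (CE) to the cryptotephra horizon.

1727 CE

1777 − 1547 = 230 varves lie beyond the cryptotephra horizon toward the sediment surface.
Excluding 13 false varves: 230 − 13 = 217.
The varve at the sediment surface is 1944 CE, so the cryptotephra horizon dates to 1944 − 217 = 1727 CE.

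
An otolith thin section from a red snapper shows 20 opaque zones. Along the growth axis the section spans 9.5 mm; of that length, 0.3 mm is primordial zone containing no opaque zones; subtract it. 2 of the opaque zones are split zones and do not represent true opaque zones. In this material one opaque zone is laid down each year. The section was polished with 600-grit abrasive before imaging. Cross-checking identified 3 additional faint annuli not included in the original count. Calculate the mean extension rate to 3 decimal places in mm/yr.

Adjusted count: 20 − 2 + 3 = 21 opaque zones.
Removing the 0.3 mm offcut leaves 9.5 − 0.3 = 9.2 mm.
9.2 mm over 21 years gives 9.2 / 21 ≈ 0.438 mm/yr.

0.438 mm/yr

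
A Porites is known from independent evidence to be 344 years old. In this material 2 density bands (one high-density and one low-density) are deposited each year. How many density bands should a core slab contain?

688 density bands

344 years at 2 density bands per year gives 344 × 2 = 688 density bands.
So 688 density bands should be present.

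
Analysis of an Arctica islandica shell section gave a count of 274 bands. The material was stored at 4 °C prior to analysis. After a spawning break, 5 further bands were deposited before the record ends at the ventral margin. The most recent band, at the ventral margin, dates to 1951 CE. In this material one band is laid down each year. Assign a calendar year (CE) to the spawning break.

1946 CE

5 bands post-date the spawning break.
Counting back 5 years from 1951 CE places the spawning break in 1951 − 5 = 1946 CE.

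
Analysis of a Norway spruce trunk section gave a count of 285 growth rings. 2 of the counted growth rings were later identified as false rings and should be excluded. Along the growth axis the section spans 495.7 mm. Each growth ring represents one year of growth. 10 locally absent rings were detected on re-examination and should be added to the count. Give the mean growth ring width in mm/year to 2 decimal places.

After corrections the count is 285 − 2 + 10 = 293 growth rings.
Mean rate = 495.7 mm / 293 years ≈ 1.69 mm/year.

1.69 mm/year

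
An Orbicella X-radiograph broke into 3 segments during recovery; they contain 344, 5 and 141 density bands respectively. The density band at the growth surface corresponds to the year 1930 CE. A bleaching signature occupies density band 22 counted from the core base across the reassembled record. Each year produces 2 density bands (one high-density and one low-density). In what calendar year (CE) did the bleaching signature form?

Total density bands = 344 + 5 + 141 = 490.
490 − 22 = 468 density bands lie beyond the bleaching signature toward the growth surface.
468 density bands at 2 per year is 468 / 2 = 234 years.
1930 − 234 = 1696 CE.

1696 CE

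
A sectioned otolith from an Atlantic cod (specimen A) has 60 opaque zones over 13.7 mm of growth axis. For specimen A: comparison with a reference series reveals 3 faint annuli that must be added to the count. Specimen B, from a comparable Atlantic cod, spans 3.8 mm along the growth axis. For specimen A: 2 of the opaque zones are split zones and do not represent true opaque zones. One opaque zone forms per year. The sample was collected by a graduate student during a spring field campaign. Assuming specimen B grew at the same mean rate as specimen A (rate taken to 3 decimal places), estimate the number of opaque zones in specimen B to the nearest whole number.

Specimen A: correcting the raw count gives 60 − 2 + 3 = 61 true opaque zones.
A: Extension rate ≈ 13.7 / 61 = 0.225 mm/yr.
For B, 3.8 / 0.225 = 16.89 years ≈ 17 opaque zones.

17 opaque zones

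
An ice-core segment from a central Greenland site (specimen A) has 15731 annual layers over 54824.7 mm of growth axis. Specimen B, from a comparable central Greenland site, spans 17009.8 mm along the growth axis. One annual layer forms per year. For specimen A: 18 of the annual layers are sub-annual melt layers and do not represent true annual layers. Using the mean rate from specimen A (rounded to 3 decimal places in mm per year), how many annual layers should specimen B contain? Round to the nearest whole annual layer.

Specimen A: correcting the raw count gives 15731 − 18 = 15713 true annual layers.
A: Extension rate ≈ 54824.7 / 15713 = 3.489 mm/yr.
B spans 17009.8 / 3.489 = 4875.27 years ≈ 4875 annual layers.

4875 annual layers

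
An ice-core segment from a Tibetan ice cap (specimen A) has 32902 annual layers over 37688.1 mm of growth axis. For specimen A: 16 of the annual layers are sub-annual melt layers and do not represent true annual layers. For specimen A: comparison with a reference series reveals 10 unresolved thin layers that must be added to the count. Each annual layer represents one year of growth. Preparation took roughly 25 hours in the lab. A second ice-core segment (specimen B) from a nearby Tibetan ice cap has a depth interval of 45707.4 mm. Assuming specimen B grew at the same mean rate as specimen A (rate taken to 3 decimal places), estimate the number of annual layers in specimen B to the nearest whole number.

39884 annual layers

Specimen A: true annual layer count = 32902 − 16 + 10 = 32896.
A: Extension rate ≈ 37688.1 / 32896 = 1.146 mm/year.
Specimen B: 45707.4 mm / 1.146 mm per year = 39884.29 years ≈ 39884 annual layers.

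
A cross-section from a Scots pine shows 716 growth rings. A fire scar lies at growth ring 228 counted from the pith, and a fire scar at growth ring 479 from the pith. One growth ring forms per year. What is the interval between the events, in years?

251 years

The two markers are separated by 479 − 228 = 251 growth rings.
At one growth ring per year, 251 years elapsed between them.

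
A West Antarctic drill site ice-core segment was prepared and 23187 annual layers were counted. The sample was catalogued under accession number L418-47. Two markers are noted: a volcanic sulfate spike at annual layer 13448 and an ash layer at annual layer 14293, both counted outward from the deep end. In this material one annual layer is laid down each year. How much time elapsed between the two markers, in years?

845 years

The two markers are separated by 14293 − 13448 = 845 annual layers.
One annual layer per year makes the interval 845 years.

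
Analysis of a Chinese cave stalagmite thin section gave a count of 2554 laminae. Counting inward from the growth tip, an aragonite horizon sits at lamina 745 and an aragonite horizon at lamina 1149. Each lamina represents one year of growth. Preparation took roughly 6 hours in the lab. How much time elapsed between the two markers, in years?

404 yr

1149 − 745 = 404 laminae lie between the two events.
At one lamina per year, 404 years elapsed between them.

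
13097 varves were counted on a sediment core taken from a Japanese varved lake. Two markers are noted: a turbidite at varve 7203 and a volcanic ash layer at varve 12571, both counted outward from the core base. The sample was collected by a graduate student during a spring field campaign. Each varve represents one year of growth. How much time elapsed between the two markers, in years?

12571 − 7203 = 5368 varves lie between the two events.
One varve per year makes the interval 5368 years.

5368 years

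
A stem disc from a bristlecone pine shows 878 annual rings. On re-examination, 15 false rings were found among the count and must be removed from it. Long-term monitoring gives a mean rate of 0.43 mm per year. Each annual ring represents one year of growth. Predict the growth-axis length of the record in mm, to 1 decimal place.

Correcting the raw count gives 878 − 15 = 863 true annual rings.
863 years at 0.43 mm/year gives 0.43 × 863 = 371.1 mm.

371.1 mm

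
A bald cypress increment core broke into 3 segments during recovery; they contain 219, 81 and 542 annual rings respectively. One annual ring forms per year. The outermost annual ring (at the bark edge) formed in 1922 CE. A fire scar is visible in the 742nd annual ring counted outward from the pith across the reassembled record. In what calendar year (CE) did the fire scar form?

1822 CE

Total annual rings = 219 + 81 + 542 = 842.
The fire scar sits at annual ring 742 from the pith, so 842 − 742 = 100 annual rings formed after it.
Counting back 100 years from 1922 CE places the fire scar in 1922 − 100 = 1822 CE.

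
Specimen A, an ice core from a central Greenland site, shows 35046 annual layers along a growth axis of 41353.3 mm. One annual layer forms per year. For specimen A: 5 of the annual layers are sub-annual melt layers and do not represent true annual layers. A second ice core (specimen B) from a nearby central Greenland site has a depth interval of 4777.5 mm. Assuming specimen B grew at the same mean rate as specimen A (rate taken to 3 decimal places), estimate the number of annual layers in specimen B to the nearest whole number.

Specimen A: after corrections the count is 35046 − 5 = 35041 annual layers.
A: Extension rate ≈ 41353.3 / 35041 = 1.180 mm/year.
For B, 4777.5 / 1.180 = 4048.73 years ≈ 4049 annual layers.

4049 annual layers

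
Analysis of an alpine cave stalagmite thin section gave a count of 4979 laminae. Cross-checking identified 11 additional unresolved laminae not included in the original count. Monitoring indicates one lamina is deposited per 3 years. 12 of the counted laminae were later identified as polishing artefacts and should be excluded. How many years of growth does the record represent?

Adjusted count: 4979 − 12 + 11 = 4978 laminae.
Multiplying by 3 years per lamina: 4978 × 3 = 14934 years.

14934 years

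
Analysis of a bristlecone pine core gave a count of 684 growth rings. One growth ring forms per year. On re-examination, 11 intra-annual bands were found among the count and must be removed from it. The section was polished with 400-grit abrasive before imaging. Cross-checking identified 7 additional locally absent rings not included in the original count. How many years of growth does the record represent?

After corrections the count is 684 − 11 + 7 = 680 growth rings.
One growth ring per year makes the duration 680 years.

680 years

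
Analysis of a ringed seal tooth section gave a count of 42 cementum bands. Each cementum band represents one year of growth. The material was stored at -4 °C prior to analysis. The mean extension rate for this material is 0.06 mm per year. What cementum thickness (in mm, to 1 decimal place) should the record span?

2.5 mm

The record spans 42 years at 0.06 mm per year.
42 years at 0.06 mm/year gives 0.06 × 42 = 2.5 mm.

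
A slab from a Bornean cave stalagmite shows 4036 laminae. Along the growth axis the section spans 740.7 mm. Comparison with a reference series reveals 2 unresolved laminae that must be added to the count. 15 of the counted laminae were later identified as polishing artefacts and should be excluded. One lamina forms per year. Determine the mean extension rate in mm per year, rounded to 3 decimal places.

After corrections the count is 4036 − 15 + 2 = 4023 laminae.
Extension rate ≈ 740.7 / 4023 = 0.184 mm per year.

0.184 mm per year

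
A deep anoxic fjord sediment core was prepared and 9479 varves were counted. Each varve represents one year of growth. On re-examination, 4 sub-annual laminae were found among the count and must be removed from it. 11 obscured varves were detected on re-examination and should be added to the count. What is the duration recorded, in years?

Adjusted count: 9479 − 4 + 11 = 9486 varves.
At one varve per year, that is 9486 years.

9486 yr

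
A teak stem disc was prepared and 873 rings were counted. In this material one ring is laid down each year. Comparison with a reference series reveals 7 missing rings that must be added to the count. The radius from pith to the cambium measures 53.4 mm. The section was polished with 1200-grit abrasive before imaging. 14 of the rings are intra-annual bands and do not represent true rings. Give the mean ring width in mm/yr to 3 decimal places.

0.062 mm/yr

Adjusted count: 873 − 14 + 7 = 866 rings.
53.4 mm over 866 years gives 53.4 / 866 ≈ 0.062 mm/yr.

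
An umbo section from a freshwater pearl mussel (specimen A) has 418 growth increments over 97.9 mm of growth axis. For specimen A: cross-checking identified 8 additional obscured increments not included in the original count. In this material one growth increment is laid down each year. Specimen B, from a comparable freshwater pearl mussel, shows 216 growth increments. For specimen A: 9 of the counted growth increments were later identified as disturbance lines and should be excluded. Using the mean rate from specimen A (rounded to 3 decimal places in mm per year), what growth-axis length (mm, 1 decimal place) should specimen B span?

50.8 mm

Specimen A: true growth increment count = 418 − 9 + 8 = 417.
A: 97.9 mm over 417 years gives 97.9 / 417 ≈ 0.235 mm/yr.
B's length ≈ 0.235 × 216 = 50.8 mm.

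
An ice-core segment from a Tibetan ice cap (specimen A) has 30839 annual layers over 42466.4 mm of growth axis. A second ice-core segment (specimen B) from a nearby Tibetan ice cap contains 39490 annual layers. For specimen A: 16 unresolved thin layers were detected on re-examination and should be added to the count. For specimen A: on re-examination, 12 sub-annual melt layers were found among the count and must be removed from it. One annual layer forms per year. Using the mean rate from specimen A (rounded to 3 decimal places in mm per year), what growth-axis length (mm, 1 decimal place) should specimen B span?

Specimen A: adjusted count: 30839 − 12 + 16 = 30843 annual layers.
A: Extension rate ≈ 42466.4 / 30843 = 1.377 mm/yr.
For B, 1.377 mm/year × 39490 years = 54377.7 mm.

54377.7 mm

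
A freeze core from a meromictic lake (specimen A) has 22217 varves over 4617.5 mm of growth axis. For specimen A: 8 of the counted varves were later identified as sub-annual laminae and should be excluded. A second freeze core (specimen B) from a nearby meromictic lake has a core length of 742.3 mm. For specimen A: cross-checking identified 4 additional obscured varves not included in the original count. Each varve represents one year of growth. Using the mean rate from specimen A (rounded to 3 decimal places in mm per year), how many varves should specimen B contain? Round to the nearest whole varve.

Specimen A: true varve count = 22217 − 8 + 4 = 22213.
A: 4617.5 mm over 22213 years gives 4617.5 / 22213 ≈ 0.208 mm/yr.
B spans 742.3 / 0.208 = 3568.75 years ≈ 3569 varves.

3569 varves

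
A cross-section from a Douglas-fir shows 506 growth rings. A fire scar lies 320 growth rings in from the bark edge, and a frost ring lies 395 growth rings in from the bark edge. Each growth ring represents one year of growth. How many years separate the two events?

Separation: 395 − 320 = 75 growth rings.
That is 75 years at one growth ring per year.

75 years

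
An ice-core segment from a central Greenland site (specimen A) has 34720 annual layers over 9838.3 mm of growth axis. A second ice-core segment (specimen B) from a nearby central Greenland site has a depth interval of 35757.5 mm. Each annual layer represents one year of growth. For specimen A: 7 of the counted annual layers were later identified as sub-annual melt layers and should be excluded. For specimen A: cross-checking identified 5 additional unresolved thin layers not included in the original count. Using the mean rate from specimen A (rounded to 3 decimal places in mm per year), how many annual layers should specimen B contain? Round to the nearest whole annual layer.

Specimen A: correcting the raw count gives 34720 − 7 + 5 = 34718 true annual layers.
A: Mean rate = 9838.3 mm / 34718 years ≈ 0.283 mm/yr.
For B, 35757.5 / 0.283 = 126351.59 years ≈ 126352 annual layers.

126352 annual layers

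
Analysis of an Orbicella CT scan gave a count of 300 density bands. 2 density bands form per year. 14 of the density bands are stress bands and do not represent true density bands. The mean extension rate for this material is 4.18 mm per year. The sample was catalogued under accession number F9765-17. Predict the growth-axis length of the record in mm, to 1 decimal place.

597.7 mm

True density band count = 300 − 14 = 286.
286 density bands at 2 per year is 286 / 2 = 143 years.
143 years at 4.18 mm/year gives 4.18 × 143 = 597.7 mm.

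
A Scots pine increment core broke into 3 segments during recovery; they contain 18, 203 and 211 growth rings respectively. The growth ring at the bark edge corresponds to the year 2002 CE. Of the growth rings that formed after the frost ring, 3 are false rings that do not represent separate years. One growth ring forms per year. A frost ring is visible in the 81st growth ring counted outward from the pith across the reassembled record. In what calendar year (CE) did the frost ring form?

Total growth rings = 18 + 203 + 211 = 432.
432 − 81 = 351 growth rings lie beyond the frost ring toward the bark edge.
Excluding 3 false growth rings: 351 − 3 = 348.
2002 − 348 = 1654 CE.

1654 CE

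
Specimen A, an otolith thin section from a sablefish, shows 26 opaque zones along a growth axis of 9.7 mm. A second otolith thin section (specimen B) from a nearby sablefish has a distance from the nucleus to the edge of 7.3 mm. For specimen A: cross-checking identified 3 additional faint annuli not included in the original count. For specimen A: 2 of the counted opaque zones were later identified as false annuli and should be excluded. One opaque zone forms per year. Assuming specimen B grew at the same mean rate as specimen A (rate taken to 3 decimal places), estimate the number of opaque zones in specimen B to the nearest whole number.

20 opaque zones

Specimen A: true opaque zone count = 26 − 2 + 3 = 27.
A: 9.7 mm over 27 years gives 9.7 / 27 ≈ 0.359 mm per year.
Specimen B: 7.3 mm / 0.359 mm per year = 20.33 years ≈ 20 opaque zones.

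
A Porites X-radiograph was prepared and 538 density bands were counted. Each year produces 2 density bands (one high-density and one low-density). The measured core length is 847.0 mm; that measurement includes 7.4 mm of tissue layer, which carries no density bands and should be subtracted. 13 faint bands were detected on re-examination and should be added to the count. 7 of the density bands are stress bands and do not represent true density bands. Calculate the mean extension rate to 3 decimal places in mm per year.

3.087 mm per year

Correcting the raw count gives 538 − 7 + 13 = 544 true density bands.
544 density bands at 2 per year is 544 / 2 = 272 years.
The growth record spans 847.0 − 7.4 = 839.6 mm.
Extension rate ≈ 839.6 / 272 = 3.087 mm per year.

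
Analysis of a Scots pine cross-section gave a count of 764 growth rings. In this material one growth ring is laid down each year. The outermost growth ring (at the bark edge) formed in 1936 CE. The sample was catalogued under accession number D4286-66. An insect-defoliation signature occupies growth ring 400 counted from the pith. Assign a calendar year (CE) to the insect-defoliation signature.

Between growth ring 400 and the bark edge there are 764 − 400 = 364 growth rings.
1936 − 364 = 1572 CE.

1572 CE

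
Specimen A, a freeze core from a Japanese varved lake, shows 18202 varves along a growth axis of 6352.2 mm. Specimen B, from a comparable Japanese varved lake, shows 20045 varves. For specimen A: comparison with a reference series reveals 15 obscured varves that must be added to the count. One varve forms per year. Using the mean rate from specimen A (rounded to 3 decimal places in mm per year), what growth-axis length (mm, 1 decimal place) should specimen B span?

Specimen A: true varve count = 18202 + 15 = 18217.
A: Mean rate = 6352.2 mm / 18217 years ≈ 0.349 mm per year.
For B, 0.349 mm/year × 20045 years = 6995.7 mm.

6995.7 mm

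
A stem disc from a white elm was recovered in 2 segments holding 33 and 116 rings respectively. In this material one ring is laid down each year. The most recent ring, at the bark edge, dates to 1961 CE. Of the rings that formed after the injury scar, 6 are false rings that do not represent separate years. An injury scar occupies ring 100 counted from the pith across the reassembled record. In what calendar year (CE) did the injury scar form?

1918 CE

Total rings = 33 + 116 = 149.
149 − 100 = 49 rings lie beyond the injury scar toward the bark edge.
49 − 6 false = 43 true rings after the injury scar.
1961 − 43 = 1918 CE.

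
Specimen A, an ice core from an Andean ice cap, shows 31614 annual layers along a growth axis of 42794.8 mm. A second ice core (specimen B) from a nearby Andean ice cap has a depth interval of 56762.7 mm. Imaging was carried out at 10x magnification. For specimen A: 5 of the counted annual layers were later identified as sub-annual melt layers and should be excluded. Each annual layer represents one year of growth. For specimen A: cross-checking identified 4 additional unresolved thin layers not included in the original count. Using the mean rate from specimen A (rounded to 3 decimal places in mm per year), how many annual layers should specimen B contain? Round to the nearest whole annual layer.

Specimen A: correcting the raw count gives 31614 − 5 + 4 = 31613 true annual layers.
A: Mean rate = 42794.8 mm / 31613 years ≈ 1.354 mm/yr.
B spans 56762.7 / 1.354 = 41922.23 years ≈ 41922 annual layers.

41922 annual layers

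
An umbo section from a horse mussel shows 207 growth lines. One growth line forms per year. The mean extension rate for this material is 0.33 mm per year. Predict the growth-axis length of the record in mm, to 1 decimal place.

68.3 mm

The record spans 207 years at 0.33 mm per year.
207 years at 0.33 mm/year gives 0.33 × 207 = 68.3 mm.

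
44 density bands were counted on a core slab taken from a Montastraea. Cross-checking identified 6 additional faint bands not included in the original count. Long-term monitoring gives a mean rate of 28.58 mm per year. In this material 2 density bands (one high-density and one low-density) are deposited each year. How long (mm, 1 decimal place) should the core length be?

714.5 mm

Adjusted count: 44 + 6 = 50 density bands.
Dividing by 2 density bands per year: 50 / 2 = 25 years.
Predicted length = 28.58 mm/year × 25 years = 714.5 mm.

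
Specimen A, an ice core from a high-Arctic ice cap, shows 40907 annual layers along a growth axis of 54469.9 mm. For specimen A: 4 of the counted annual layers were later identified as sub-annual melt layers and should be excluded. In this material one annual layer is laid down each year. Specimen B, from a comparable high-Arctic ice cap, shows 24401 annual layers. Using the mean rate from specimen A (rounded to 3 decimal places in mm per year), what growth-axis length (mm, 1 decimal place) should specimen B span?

32502.1 mm

Specimen A: after corrections the count is 40907 − 4 = 40903 annual layers.
A: 54469.9 mm over 40903 years gives 54469.9 / 40903 ≈ 1.332 mm per year.
Length of B = 1.332 × 24401 = 32502.1 mm.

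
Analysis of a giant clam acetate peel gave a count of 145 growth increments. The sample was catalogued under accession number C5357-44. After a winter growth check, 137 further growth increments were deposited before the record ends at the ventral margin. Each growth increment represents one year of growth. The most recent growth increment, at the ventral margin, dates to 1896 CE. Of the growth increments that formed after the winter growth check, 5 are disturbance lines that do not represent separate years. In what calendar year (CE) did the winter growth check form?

There are 137 growth increments younger than the winter growth check.
137 − 5 false = 132 true growth increments after the winter growth check.
The growth increment at the ventral margin is 1896 CE, so the winter growth check dates to 1896 − 132 = 1764 CE.

1764 CE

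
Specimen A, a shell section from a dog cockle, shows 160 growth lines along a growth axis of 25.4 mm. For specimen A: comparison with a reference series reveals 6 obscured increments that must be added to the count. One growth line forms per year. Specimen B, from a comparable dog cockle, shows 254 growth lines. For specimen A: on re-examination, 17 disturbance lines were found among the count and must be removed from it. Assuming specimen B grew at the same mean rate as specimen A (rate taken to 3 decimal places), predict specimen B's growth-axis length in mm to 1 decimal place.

Specimen A: correcting the raw count gives 160 − 17 + 6 = 149 true growth lines.
A: Extension rate ≈ 25.4 / 149 = 0.170 mm per year.
B's length ≈ 0.170 × 254 = 43.2 mm.

43.2 mm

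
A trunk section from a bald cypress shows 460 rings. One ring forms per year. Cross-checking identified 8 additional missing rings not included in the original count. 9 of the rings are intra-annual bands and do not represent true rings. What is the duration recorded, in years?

Correcting the raw count gives 460 − 9 + 8 = 459 true rings.
One ring per year makes the duration 459 years.

459 years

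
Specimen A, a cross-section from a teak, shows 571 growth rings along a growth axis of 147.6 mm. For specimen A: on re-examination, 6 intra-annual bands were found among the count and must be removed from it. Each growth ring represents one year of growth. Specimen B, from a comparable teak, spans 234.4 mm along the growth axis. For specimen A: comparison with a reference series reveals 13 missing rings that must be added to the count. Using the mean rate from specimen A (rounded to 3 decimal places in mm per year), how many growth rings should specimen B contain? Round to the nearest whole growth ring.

919 growth rings

Specimen A: after corrections the count is 571 − 6 + 13 = 578 growth rings.
A: 147.6 mm over 578 years gives 147.6 / 578 ≈ 0.255 mm/yr.
For B, 234.4 / 0.255 = 919.22 years ≈ 919 growth rings.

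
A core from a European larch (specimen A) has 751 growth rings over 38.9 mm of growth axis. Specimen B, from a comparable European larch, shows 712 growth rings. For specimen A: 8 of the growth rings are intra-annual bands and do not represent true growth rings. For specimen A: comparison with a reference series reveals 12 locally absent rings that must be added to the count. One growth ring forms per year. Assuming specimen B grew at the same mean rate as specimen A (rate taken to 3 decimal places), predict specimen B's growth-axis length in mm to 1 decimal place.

37.0 mm

Specimen A: correcting the raw count gives 751 − 8 + 12 = 755 true growth rings.
A: Extension rate ≈ 38.9 / 755 = 0.052 mm/year.
Length of B = 0.052 × 712 = 37.0 mm.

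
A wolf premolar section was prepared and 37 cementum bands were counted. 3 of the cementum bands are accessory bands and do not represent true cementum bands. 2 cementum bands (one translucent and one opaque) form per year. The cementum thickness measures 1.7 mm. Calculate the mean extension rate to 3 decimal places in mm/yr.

Adjusted count: 37 − 3 = 34 cementum bands.
34 cementum bands at 2 per year is 34 / 2 = 17 years.
Extension rate ≈ 1.7 / 17 = 0.100 mm/yr.

0.100 mm/yr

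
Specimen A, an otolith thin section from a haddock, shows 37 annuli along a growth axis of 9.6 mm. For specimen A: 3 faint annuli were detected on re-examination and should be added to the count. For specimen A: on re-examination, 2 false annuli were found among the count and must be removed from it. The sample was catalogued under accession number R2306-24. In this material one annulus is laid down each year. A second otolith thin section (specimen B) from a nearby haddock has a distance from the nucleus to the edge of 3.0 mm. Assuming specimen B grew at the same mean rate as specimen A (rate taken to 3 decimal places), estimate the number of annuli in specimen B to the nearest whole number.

Specimen A: adjusted count: 37 − 2 + 3 = 38 annuli.
A: 9.6 mm over 38 years gives 9.6 / 38 ≈ 0.253 mm/year.
B spans 3.0 / 0.253 = 11.86 years ≈ 12 annuli.

12 annuli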